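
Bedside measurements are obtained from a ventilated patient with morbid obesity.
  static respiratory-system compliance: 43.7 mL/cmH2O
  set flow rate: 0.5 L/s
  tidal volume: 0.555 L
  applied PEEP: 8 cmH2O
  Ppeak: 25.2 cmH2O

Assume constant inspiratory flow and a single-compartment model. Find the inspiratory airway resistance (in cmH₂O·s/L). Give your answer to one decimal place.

9.0

Equation of motion (constant flow): PIP = Vt/C + R·V̇ + PEEP.
R·V̇ = PIP − Vt/C − PEEP = 25.2 − 555/43.7 − 8 = 25.2 − 12.7 − 8 = 4.5 cmH2O.
R = 4.5 / 0.5 = 9.0 cmH2O·s/L.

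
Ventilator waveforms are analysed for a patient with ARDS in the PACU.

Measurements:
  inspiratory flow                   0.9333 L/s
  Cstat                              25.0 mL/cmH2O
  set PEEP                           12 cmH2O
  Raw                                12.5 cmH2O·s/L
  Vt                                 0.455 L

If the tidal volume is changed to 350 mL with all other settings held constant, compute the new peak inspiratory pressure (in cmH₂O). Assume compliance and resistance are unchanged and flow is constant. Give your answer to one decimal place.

37.7

PIP = Vt/C + R·V̇ + PEEP (constant-flow equation of motion).
Only the elastic term changes: ΔPIP = ΔVt / C = (350 − 455) / 25.0 = -4.2 cmH2O.
Original PIP = 455/25.0 + 12.5×0.9333 + 12 = 41.866 cmH2O; new PIP = 41.866 + (-4.2) = 37.666 cmH2O.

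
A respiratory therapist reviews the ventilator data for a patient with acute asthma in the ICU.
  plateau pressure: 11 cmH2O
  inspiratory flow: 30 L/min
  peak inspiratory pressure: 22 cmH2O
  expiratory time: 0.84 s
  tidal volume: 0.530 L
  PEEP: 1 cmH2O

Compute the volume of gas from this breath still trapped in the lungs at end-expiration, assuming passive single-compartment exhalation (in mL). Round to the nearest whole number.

258

Flow: 30 L/min ÷ 60 = 0.5 L/s.
R = (PIP − Pplat)/V̇ = (22 − 11) / 0.5 = 11.0/0.5 = 22.0 cmH2O·s/L.
C = Vt/(Pplat − PEEP) = 530.0 / (11 − 1) = 530.0/10.0 = 53.0 mL/cmH2O.
τ = R × C = 22.0 × 0.053 L/cmH2O = 1.166 s.
Fraction remaining = e^(−Te/τ) = e^(−0.84/1.166) = 0.4866.
Trapped volume = 530.0 × 0.4866 = 257.9 mL.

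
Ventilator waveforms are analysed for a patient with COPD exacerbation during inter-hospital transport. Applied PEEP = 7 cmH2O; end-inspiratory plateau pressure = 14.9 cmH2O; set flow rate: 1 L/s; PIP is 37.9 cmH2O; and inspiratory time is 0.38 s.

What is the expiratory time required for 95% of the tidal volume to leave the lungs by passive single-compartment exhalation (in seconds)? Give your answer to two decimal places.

Vt = flow × Ti = 1 L/s × 0.38 s × 1000 mL/L = 380.0 mL.
R = (PIP − Pplat)/V̇ = (37.9 − 14.9) / 1 = 23.0/1 = 23.0 cmH2O·s/L.
C = Vt/(Pplat − PEEP) = 380.0 / (14.9 − 7) = 380.0/7.9 = 48.101 mL/cmH2O.
τ = R × C = 23.0 × 0.0481 L/cmH2O = 1.106 s.
t = −τ·ln(1 − 0.95) = −1.106·ln(0.05) = 3.313 s.

3.31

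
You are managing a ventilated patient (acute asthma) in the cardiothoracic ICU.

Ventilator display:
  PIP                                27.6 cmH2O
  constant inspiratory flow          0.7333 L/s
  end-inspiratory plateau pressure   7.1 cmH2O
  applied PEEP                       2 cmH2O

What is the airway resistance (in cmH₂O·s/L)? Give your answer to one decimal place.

Raw = (PIP − Pplat) / flow = (27.6 − 7.1) / 0.7333 = 20.5 / 0.7333 = 27.956 cmH2O·s/L.

28.0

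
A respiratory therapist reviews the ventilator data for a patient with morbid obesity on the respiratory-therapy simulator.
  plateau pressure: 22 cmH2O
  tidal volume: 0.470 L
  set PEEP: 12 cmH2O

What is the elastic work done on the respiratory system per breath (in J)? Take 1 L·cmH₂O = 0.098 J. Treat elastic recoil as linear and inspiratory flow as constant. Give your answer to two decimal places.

Elastic work ≈ ½ × (Pplat − PEEP) × Vt = 0.5 × (22 − 12) × 0.470 L = 0.5 × 10.0 × 0.470 = 2.35 L·cmH2O.
× 0.098 J/(L·cmH2O) → 0.2303 J.

0.23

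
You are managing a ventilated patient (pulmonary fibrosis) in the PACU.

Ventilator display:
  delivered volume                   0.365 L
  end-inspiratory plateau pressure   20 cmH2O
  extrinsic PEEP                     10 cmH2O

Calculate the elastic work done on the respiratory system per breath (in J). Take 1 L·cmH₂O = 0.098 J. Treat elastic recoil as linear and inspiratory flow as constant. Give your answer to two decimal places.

0.18

Elastic work ≈ ½ × (Pplat − PEEP) × Vt = 0.5 × (20 − 10) × 0.365 L = 0.5 × 10.0 × 0.365 = 1.825 L·cmH2O.
× 0.098 J/(L·cmH2O) → 0.1789 J.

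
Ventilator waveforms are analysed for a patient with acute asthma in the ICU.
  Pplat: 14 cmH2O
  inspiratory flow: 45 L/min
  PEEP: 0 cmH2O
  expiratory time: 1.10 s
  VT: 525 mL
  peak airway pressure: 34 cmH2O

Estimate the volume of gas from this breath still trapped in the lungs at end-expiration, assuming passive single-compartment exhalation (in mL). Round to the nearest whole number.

175

Flow: 45 L/min ÷ 60 = 0.75 L/s.
R = (PIP − Pplat)/V̇ = (34 − 14) / 0.75 = 20.0/0.75 = 26.667 cmH2O·s/L.
C = Vt/(Pplat − PEEP) = 525.0 / (14 − 0) = 525.0/14.0 = 37.5 mL/cmH2O.
τ = R × C = 26.667 × 0.0375 L/cmH2O = 1.0 s.
Fraction remaining = e^(−Te/τ) = e^(−1.10/1.0) = 0.3329.
Trapped volume = 525.0 × 0.3329 = 174.77 mL.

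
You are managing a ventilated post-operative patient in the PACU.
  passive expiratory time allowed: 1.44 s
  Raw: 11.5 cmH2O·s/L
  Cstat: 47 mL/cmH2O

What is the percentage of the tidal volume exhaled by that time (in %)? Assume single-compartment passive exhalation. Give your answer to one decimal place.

93.0

τ = R × C = 11.5 × 47 mL/cmH2O = 11.5 × 0.047 L/cmH2O = 0.5405 s.
Passive exhalation: V(t)/V₀ = e^(−t/τ) = e^(−1.44/0.5405) = 0.06966.
Fraction exhaled = 1 − 0.06966 = 0.9303 → 93.03%.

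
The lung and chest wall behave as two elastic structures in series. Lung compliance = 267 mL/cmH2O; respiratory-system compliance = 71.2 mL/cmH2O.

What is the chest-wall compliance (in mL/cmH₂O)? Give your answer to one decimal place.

97.1

1/Ccw = 1/Crs − 1/CL.
1/Ccw = 1/71.2 − 1/267 = 0.0103.
Ccw = 97.087 mL/cmH2O.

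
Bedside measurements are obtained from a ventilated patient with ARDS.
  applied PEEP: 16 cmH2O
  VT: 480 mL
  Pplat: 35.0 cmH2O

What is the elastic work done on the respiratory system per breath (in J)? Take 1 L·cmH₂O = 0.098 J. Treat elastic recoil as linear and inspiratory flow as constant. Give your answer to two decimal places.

0.45

Elastic work ≈ ½ × (Pplat − PEEP) × Vt = 0.5 × (35.0 − 16) × 0.480 L = 0.5 × 19.0 × 0.480 = 4.56 L·cmH2O.
× 0.098 J/(L·cmH2O) → 0.4469 J.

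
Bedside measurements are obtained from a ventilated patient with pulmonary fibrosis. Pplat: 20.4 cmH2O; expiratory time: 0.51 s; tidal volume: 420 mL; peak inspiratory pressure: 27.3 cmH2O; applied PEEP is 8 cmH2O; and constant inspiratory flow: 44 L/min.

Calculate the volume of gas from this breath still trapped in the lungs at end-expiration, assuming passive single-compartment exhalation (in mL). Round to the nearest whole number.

Flow: 44 L/min ÷ 60 = 0.7333 L/s.
R = (PIP − Pplat)/V̇ = (27.3 − 20.4) / 0.7333 = 6.9/0.7333 = 9.41 cmH2O·s/L.
C = Vt/(Pplat − PEEP) = 420.0 / (20.4 − 8) = 420.0/12.4 = 33.871 mL/cmH2O.
τ = R × C = 9.41 × 0.03387 L/cmH2O = 0.3187 s.
Fraction remaining = e^(−Te/τ) = e^(−0.51/0.3187) = 0.2018.
Trapped volume = 420.0 × 0.2018 = 84.756 mL.

85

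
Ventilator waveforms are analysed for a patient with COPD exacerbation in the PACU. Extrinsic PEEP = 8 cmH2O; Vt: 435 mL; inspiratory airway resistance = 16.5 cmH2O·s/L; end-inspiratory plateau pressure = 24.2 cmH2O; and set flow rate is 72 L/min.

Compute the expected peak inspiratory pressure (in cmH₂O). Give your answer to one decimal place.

44.0

Flow: 72 L/min ÷ 60 = 1.2 L/s.
PIP = Pplat + Raw × flow = 24.2 + 16.5 × 1.2 = 24.2 + 19.8 = 44.0 cmH2O.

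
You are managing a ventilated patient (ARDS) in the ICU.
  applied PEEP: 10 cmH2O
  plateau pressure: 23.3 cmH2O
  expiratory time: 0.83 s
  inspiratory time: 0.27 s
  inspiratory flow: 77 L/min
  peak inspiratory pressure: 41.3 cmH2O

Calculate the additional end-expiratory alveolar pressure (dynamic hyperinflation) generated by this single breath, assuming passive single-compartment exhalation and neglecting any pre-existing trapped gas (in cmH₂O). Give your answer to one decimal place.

1.4

Flow: 77 L/min ÷ 60 = 1.2833 L/s.
Vt = flow × Ti = 1.2833 L/s × 0.27 s × 1000 mL/L = 346.49 mL.
R = (PIP − Pplat)/V̇ = (41.3 − 23.3) / 1.2833 = 18.0/1.2833 = 14.026 cmH2O·s/L.
C = Vt/(Pplat − PEEP) = 346.49 / (23.3 − 10) = 346.49/13.3 = 26.052 mL/cmH2O.
τ = R × C = 14.026 × 0.02605 L/cmH2O = 0.3654 s.
Fraction remaining = e^(−Te/τ) = e^(−0.83/0.3654) = 0.1032; trapped volume = 346.49 × 0.1032 = 35.758 mL.
Additional alveolar pressure from trapping ≈ V_trapped / C = 35.758 / 26.052 = 1.373 cmH2O.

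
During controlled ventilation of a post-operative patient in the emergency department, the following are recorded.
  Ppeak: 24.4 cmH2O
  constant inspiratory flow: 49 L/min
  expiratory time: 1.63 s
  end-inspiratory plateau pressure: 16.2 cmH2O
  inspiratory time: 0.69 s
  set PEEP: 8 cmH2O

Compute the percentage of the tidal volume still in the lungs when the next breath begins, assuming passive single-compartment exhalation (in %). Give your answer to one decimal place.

9.4

Flow: 49 L/min ÷ 60 = 0.8167 L/s.
Vt = flow × Ti = 0.8167 L/s × 0.69 s × 1000 mL/L = 563.52 mL.
R = (PIP − Pplat)/V̇ = (24.4 − 16.2) / 0.8167 = 8.2/0.8167 = 10.04 cmH2O·s/L.
C = Vt/(Pplat − PEEP) = 563.52 / (16.2 − 8) = 563.52/8.2 = 68.722 mL/cmH2O.
τ = R × C = 10.04 × 0.06872 L/cmH2O = 0.6899 s.
Fraction remaining at end-expiration = e^(−Te/τ) = e^(−1.63/0.6899) = 0.09417 → 9.417%.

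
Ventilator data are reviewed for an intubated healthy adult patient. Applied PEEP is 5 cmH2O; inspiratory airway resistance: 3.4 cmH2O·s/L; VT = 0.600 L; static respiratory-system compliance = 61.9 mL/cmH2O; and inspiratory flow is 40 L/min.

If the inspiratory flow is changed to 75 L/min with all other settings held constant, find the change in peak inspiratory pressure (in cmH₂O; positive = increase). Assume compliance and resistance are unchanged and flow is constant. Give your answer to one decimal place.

2.0

Flow: 40 L/min ÷ 60 = 0.6667 L/s.
New flow: 75 L/min ÷ 60 = 1.25 L/s.
PIP = Vt/C + R·V̇ + PEEP (constant-flow equation of motion).
Only the resistive term changes: ΔPIP = R × ΔV̇ = 3.4 × (1.25 − 0.6667) = 3.4 × 0.5833 = 1.983 cmH2O.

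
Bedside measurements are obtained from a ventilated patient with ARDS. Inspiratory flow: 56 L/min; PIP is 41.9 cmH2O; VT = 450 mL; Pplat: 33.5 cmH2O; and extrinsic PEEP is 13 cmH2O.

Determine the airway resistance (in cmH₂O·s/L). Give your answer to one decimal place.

9.0

Flow: 56 L/min ÷ 60 = 0.9333 L/s.
Raw = (PIP − Pplat) / flow = (41.9 − 33.5) / 0.9333 = 8.4 / 0.9333 = 9.0 cmH2O·s/L.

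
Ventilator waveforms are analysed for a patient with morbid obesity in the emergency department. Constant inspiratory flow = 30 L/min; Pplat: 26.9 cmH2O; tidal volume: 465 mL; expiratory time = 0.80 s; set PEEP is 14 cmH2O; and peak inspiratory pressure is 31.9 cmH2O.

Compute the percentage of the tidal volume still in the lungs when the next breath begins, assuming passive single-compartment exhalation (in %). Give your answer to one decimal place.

Flow: 30 L/min ÷ 60 = 0.5 L/s.
R = (PIP − Pplat)/V̇ = (31.9 − 26.9) / 0.5 = 5.0/0.5 = 10.0 cmH2O·s/L.
C = Vt/(Pplat − PEEP) = 465.0 / (26.9 − 14) = 465.0/12.9 = 36.047 mL/cmH2O.
τ = R × C = 10.0 × 0.03605 L/cmH2O = 0.3605 s.
Fraction remaining at end-expiration = e^(−Te/τ) = e^(−0.80/0.3605) = 0.1087 → 10.87%.

10.9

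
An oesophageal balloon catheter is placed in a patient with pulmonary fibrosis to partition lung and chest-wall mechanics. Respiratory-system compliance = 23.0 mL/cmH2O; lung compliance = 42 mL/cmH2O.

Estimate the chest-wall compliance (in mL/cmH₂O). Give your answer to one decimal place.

50.8

1/Ccw = 1/Crs − 1/CL.
1/Ccw = 1/23.0 − 1/42 = 0.01967.
Ccw = 50.839 mL/cmH2O.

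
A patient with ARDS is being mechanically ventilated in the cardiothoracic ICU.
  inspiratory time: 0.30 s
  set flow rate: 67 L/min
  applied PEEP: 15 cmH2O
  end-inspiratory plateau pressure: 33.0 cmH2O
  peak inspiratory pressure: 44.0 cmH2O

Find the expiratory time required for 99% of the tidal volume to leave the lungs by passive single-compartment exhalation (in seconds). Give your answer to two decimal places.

0.84

Flow: 67 L/min ÷ 60 = 1.1167 L/s.
Vt = flow × Ti = 1.1167 L/s × 0.30 s × 1000 mL/L = 335.01 mL.
R = (PIP − Pplat)/V̇ = (44.0 − 33.0) / 1.1167 = 11.0/1.1167 = 9.85 cmH2O·s/L.
C = Vt/(Pplat − PEEP) = 335.01 / (33.0 − 15) = 335.01/18.0 = 18.612 mL/cmH2O.
τ = R × C = 9.85 × 0.01861 L/cmH2O = 0.1833 s.
t = −τ·ln(1 − 0.99) = −0.1833·ln(0.01) = 0.8441 s.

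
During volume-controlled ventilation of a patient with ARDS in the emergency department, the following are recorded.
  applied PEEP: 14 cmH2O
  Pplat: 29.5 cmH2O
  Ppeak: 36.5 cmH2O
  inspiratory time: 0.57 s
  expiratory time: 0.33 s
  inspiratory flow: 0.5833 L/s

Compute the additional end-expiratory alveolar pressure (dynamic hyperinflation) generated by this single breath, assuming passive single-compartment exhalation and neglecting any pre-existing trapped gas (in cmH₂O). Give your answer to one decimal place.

Vt = flow × Ti = 0.5833 L/s × 0.57 s × 1000 mL/L = 332.48 mL.
R = (PIP − Pplat)/V̇ = (36.5 − 29.5) / 0.5833 = 7.0/0.5833 = 12.001 cmH2O·s/L.
C = Vt/(Pplat − PEEP) = 332.48 / (29.5 − 14) = 332.48/15.5 = 21.45 mL/cmH2O.
τ = R × C = 12.001 × 0.02145 L/cmH2O = 0.2574 s.
Fraction remaining = e^(−Te/τ) = e^(−0.33/0.2574) = 0.2775; trapped volume = 332.48 × 0.2775 = 92.263 mL.
Additional alveolar pressure from trapping ≈ V_trapped / C = 92.263 / 21.45 = 4.301 cmH2O.

4.3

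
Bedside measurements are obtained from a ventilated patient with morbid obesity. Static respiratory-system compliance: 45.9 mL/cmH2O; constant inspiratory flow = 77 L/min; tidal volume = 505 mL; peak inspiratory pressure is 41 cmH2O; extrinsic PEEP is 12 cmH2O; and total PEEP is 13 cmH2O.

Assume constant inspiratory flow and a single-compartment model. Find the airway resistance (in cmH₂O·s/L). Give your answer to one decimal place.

Flow: 77 L/min ÷ 60 = 1.2833 L/s.
Total PEEP = 13 cmH2O (set 12 + intrinsic 1); this is the baseline alveolar pressure.
Equation of motion (constant flow): PIP = Vt/C + R·V̇ + PEEP.
R·V̇ = PIP − Vt/C − PEEP = 41 − 505/45.9 − 13 = 41 − 11.002 − 13 = 16.998 cmH2O.
R = 16.998 / 1.2833 = 13.246 cmH2O·s/L.

13.2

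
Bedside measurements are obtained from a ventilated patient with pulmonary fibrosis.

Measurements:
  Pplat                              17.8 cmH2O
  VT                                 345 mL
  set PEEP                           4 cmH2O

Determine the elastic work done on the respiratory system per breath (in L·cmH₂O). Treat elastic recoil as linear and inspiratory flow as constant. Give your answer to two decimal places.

2.38

Elastic work ≈ ½ × (Pplat − PEEP) × Vt = 0.5 × (17.8 − 4) × 0.345 L = 0.5 × 13.8 × 0.345 = 2.381 L·cmH2O.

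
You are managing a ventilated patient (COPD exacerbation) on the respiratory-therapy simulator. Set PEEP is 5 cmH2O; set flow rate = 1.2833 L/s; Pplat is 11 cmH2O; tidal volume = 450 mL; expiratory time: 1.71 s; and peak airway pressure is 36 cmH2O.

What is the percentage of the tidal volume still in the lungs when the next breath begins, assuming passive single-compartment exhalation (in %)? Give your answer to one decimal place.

31.0

R = (PIP − Pplat)/V̇ = (36 − 11) / 1.2833 = 25.0/1.2833 = 19.481 cmH2O·s/L.
C = Vt/(Pplat − PEEP) = 450.0 / (11 − 5) = 450.0/6.0 = 75.0 mL/cmH2O.
τ = R × C = 19.481 × 0.075 L/cmH2O = 1.461 s.
Fraction remaining at end-expiration = e^(−Te/τ) = e^(−1.71/1.461) = 0.3102 → 31.02%.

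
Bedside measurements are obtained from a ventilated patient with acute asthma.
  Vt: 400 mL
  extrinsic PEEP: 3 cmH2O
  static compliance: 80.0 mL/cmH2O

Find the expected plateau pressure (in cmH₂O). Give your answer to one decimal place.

8.0

Pplat = PEEP + Vt / Cstat = 3 + 400 / 80.0 = 3 + 5.0 = 8.0 cmH2O.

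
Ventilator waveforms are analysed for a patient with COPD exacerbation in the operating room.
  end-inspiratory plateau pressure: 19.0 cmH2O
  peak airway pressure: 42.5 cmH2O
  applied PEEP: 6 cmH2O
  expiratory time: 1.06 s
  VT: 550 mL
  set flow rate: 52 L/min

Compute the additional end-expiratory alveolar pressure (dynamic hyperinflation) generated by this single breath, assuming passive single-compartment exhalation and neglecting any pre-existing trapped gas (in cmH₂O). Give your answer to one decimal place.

Flow: 52 L/min ÷ 60 = 0.8667 L/s.
R = (PIP − Pplat)/V̇ = (42.5 − 19.0) / 0.8667 = 23.5/0.8667 = 27.114 cmH2O·s/L.
C = Vt/(Pplat − PEEP) = 550.0 / (19.0 − 6) = 550.0/13.0 = 42.308 mL/cmH2O.
τ = R × C = 27.114 × 0.04231 L/cmH2O = 1.147 s.
Fraction remaining = e^(−Te/τ) = e^(−1.06/1.147) = 0.3969; trapped volume = 550.0 × 0.3969 = 218.3 mL.
Additional alveolar pressure from trapping ≈ V_trapped / C = 218.3 / 42.308 = 5.16 cmH2O.

5.2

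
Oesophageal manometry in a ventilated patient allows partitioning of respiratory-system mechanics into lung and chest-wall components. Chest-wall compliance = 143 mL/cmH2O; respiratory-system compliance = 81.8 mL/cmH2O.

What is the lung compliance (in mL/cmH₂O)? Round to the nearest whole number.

191

1/CL = 1/Crs − 1/Ccw.
1/CL = 1/81.8 − 1/143 = 0.005232.
CL = 191.13 mL/cmH2O.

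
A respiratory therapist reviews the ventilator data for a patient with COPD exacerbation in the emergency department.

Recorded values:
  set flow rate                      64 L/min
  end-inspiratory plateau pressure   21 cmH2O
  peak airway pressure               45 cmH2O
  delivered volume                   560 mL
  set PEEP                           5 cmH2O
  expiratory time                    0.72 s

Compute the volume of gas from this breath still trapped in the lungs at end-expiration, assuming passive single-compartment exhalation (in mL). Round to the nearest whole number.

Flow: 64 L/min ÷ 60 = 1.0667 L/s.
R = (PIP − Pplat)/V̇ = (45 − 21) / 1.0667 = 24.0/1.0667 = 22.499 cmH2O·s/L.
C = Vt/(Pplat − PEEP) = 560.0 / (21 − 5) = 560.0/16.0 = 35.0 mL/cmH2O.
τ = R × C = 22.499 × 0.035 L/cmH2O = 0.7875 s.
Fraction remaining = e^(−Te/τ) = e^(−0.72/0.7875) = 0.4008.
Trapped volume = 560.0 × 0.4008 = 224.45 mL.

224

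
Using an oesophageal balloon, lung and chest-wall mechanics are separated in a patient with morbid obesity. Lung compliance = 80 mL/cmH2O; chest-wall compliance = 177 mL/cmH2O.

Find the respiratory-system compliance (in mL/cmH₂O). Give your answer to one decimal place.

55.1

Lung and chest wall are elastances in series: 1/Crs = 1/CL + 1/Ccw.
1/Crs = 1/80 + 1/177 = 0.01815.
Crs = 55.096 mL/cmH2O.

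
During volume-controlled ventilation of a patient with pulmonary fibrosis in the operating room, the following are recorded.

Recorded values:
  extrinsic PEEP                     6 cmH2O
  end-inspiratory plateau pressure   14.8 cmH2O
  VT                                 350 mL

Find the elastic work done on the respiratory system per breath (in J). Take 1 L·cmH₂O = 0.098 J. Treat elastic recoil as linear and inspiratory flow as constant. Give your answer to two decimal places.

Elastic work ≈ ½ × (Pplat − PEEP) × Vt = 0.5 × (14.8 − 6) × 0.350 L = 0.5 × 8.8 × 0.350 = 1.54 L·cmH2O.
× 0.098 J/(L·cmH2O) → 0.1509 J.

0.15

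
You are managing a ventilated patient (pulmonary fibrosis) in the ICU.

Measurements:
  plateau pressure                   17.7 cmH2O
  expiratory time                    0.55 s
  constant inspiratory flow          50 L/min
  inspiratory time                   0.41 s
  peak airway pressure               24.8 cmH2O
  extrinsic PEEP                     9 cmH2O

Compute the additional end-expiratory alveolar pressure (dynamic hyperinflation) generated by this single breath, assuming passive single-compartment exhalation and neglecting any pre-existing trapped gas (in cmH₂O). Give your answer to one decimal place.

1.7

Flow: 50 L/min ÷ 60 = 0.8333 L/s.
Vt = flow × Ti = 0.8333 L/s × 0.41 s × 1000 mL/L = 341.65 mL.
R = (PIP − Pplat)/V̇ = (24.8 − 17.7) / 0.8333 = 7.1/0.8333 = 8.52 cmH2O·s/L.
C = Vt/(Pplat − PEEP) = 341.65 / (17.7 − 9) = 341.65/8.7 = 39.27 mL/cmH2O.
τ = R × C = 8.52 × 0.03927 L/cmH2O = 0.3346 s.
Fraction remaining = e^(−Te/τ) = e^(−0.55/0.3346) = 0.1933; trapped volume = 341.65 × 0.1933 = 66.041 mL.
Additional alveolar pressure from trapping ≈ V_trapped / C = 66.041 / 39.27 = 1.682 cmH2O.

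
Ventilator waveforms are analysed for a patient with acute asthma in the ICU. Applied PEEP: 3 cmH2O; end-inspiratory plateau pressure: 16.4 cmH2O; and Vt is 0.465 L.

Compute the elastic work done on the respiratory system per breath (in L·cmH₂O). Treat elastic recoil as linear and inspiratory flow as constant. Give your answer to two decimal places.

Elastic work ≈ ½ × (Pplat − PEEP) × Vt = 0.5 × (16.4 − 3) × 0.465 L = 0.5 × 13.4 × 0.465 = 3.116 L·cmH2O.

3.12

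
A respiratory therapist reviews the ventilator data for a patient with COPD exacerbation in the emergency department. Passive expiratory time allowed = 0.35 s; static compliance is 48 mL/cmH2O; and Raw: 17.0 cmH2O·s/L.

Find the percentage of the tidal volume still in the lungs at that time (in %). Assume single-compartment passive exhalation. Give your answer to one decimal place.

65.1

τ = R × C = 17.0 × 48 mL/cmH2O = 17.0 × 0.048 L/cmH2O = 0.816 s.
Passive exhalation: V(t)/V₀ = e^(−t/τ) = e^(−0.35/0.816) = 0.6512.
Fraction remaining = 0.6512 → 65.12%.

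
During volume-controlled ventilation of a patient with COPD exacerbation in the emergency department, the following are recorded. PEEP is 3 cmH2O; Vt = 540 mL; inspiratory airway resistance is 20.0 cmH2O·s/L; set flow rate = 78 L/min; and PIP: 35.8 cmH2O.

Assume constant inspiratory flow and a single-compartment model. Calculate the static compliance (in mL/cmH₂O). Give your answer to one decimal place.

79.4

Flow: 78 L/min ÷ 60 = 1.3 L/s.
Equation of motion (constant flow): PIP = Vt/C + R·V̇ + PEEP.
Vt/C = PIP − R·V̇ − PEEP = 35.8 − 20.0×1.3 − 3 = 35.8 − 26.0 − 3 = 6.8 cmH2O.
C = Vt / 6.8 = 540 / 6.8 = 79.412 mL/cmH2O.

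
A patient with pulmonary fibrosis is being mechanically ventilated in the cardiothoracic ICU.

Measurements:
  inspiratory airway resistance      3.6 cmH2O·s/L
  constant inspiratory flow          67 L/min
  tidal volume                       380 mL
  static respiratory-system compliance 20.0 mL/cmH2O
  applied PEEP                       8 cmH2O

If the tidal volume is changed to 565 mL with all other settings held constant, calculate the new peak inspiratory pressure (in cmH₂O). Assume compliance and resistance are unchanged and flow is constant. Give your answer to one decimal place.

Flow: 67 L/min ÷ 60 = 1.1167 L/s.
PIP = Vt/C + R·V̇ + PEEP (constant-flow equation of motion).
Only the elastic term changes: ΔPIP = ΔVt / C = (565 − 380) / 20.0 = 9.25 cmH2O.
Original PIP = 380/20.0 + 3.6×1.1167 + 8 = 31.02 cmH2O; new PIP = 31.02 + (9.25) = 40.27 cmH2O.

40.3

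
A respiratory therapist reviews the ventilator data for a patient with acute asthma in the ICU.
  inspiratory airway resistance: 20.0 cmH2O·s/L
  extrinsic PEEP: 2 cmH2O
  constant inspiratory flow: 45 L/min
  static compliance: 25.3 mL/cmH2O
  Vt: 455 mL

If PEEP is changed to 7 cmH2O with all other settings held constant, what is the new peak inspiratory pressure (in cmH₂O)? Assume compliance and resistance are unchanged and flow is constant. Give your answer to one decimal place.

40.0

Flow: 45 L/min ÷ 60 = 0.75 L/s.
PIP = Vt/C + R·V̇ + PEEP (constant-flow equation of motion).
Only the baseline term changes: ΔPIP = ΔPEEP = 7 − 2 = 5.0 cmH2O.
Original PIP = 455/25.3 + 20.0×0.75 + 2 = 34.984 cmH2O; new PIP = 34.984 + (5.0) = 39.984 cmH2O.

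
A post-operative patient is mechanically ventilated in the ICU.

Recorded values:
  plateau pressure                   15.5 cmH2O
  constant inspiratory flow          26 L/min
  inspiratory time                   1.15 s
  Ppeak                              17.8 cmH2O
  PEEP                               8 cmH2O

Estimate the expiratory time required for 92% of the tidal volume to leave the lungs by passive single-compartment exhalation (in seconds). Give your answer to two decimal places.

Flow: 26 L/min ÷ 60 = 0.4333 L/s.
Vt = flow × Ti = 0.4333 L/s × 1.15 s × 1000 mL/L = 498.3 mL.
R = (PIP − Pplat)/V̇ = (17.8 − 15.5) / 0.4333 = 2.3/0.4333 = 5.308 cmH2O·s/L.
C = Vt/(Pplat − PEEP) = 498.3 / (15.5 − 8) = 498.3/7.5 = 66.44 mL/cmH2O.
τ = R × C = 5.308 × 0.06644 L/cmH2O = 0.3527 s.
t = −τ·ln(1 − 0.92) = −0.3527·ln(0.08) = 0.8908 s.

0.89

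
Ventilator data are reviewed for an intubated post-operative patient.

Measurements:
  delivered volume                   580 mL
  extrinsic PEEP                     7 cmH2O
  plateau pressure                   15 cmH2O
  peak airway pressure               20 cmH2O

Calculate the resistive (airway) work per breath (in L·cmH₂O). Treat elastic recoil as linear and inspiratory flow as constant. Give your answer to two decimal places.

2.90

With constant inspiratory flow the resistive pressure is constant at PIP − Pplat = 20 − 15 = 5.0 cmH2O, so resistive work = 5.0 × 0.580 = 2.9 L·cmH2O.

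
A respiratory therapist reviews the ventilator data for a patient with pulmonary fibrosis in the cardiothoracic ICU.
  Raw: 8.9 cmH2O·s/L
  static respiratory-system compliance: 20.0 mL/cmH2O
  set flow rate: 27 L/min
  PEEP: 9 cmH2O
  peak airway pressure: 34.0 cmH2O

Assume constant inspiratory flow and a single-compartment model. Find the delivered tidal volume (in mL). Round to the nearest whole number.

420

Flow: 27 L/min ÷ 60 = 0.45 L/s.
Equation of motion (constant flow): PIP = Vt/C + R·V̇ + PEEP.
Vt/C = PIP − R·V̇ − PEEP = 34.0 − 4.005 − 9 = 20.995 cmH2O.
Vt = C × 20.995 = 20.0 × 20.995 = 419.9 mL.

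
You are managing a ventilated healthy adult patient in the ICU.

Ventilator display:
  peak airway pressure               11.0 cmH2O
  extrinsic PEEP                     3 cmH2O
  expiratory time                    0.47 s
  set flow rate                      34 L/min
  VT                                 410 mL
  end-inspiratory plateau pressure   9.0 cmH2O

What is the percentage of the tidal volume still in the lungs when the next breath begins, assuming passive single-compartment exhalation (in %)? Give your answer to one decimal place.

Flow: 34 L/min ÷ 60 = 0.5667 L/s.
R = (PIP − Pplat)/V̇ = (11.0 − 9.0) / 0.5667 = 2.0/0.5667 = 3.529 cmH2O·s/L.
C = Vt/(Pplat − PEEP) = 410.0 / (9.0 − 3) = 410.0/6.0 = 68.333 mL/cmH2O.
τ = R × C = 3.529 × 0.06833 L/cmH2O = 0.2411 s.
Fraction remaining at end-expiration = e^(−Te/τ) = e^(−0.47/0.2411) = 0.1424 → 14.24%.

14.2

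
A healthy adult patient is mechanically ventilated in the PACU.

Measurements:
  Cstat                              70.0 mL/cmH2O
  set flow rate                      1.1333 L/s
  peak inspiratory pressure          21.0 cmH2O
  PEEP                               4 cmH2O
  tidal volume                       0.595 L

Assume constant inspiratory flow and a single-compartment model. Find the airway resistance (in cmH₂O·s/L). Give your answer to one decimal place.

7.5

Equation of motion (constant flow): PIP = Vt/C + R·V̇ + PEEP.
R·V̇ = PIP − Vt/C − PEEP = 21.0 − 595/70.0 − 4 = 21.0 − 8.5 − 4 = 8.5 cmH2O.
R = 8.5 / 1.1333 = 7.5 cmH2O·s/L.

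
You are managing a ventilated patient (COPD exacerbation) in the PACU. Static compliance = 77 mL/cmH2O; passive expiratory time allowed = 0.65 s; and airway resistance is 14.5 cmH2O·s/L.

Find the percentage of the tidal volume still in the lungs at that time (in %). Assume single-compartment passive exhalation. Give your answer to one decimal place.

τ = R × C = 14.5 × 77 mL/cmH2O = 14.5 × 0.077 L/cmH2O = 1.117 s.
Passive exhalation: V(t)/V₀ = e^(−t/τ) = e^(−0.65/1.117) = 0.5588.
Fraction remaining = 0.5588 → 55.88%.

55.9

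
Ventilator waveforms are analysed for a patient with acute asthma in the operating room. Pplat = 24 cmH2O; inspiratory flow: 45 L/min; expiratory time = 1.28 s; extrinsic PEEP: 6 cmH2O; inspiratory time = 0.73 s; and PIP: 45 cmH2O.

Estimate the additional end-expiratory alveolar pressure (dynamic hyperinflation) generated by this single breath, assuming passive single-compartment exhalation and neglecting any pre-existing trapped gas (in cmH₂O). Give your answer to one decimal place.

4.0

Flow: 45 L/min ÷ 60 = 0.75 L/s.
Vt = flow × Ti = 0.75 L/s × 0.73 s × 1000 mL/L = 547.5 mL.
R = (PIP − Pplat)/V̇ = (45 − 24) / 0.75 = 21.0/0.75 = 28.0 cmH2O·s/L.
C = Vt/(Pplat − PEEP) = 547.5 / (24 − 6) = 547.5/18.0 = 30.417 mL/cmH2O.
τ = R × C = 28.0 × 0.03042 L/cmH2O = 0.8518 s.
Fraction remaining = e^(−Te/τ) = e^(−1.28/0.8518) = 0.2225; trapped volume = 547.5 × 0.2225 = 121.82 mL.
Additional alveolar pressure from trapping ≈ V_trapped / C = 121.82 / 30.417 = 4.005 cmH2O.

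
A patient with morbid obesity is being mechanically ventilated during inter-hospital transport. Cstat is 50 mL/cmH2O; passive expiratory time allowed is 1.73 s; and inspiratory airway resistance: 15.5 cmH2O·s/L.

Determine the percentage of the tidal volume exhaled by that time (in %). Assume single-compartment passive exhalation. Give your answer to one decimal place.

τ = R × C = 15.5 × 50 mL/cmH2O = 15.5 × 0.050 L/cmH2O = 0.775 s.
Passive exhalation: V(t)/V₀ = e^(−t/τ) = e^(−1.73/0.775) = 0.1073.
Fraction exhaled = 1 − 0.1073 = 0.8927 → 89.27%.

89.3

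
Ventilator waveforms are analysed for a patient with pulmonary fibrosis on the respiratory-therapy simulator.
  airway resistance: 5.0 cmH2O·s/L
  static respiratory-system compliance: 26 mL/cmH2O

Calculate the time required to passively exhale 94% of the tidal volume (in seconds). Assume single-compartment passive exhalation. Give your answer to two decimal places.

0.37

τ = R × C = 5.0 × 26 mL/cmH2O = 5.0 × 0.026 L/cmH2O = 0.13 s.
Exhaled fraction f = 1 − e^(−t/τ) → t = −τ·ln(1 − f) = −0.13·ln(0.06) = 0.3657 s.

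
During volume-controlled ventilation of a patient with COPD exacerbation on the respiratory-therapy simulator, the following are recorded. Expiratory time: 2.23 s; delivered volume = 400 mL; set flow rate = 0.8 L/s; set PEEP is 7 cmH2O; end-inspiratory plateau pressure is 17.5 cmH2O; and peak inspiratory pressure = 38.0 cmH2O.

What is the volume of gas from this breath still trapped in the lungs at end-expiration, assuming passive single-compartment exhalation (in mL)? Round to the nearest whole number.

41

R = (PIP − Pplat)/V̇ = (38.0 − 17.5) / 0.8 = 20.5/0.8 = 25.625 cmH2O·s/L.
C = Vt/(Pplat − PEEP) = 400.0 / (17.5 − 7) = 400.0/10.5 = 38.095 mL/cmH2O.
τ = R × C = 25.625 × 0.0381 L/cmH2O = 0.9763 s.
Fraction remaining = e^(−Te/τ) = e^(−2.23/0.9763) = 0.1019.
Trapped volume = 400.0 × 0.1019 = 40.76 mL.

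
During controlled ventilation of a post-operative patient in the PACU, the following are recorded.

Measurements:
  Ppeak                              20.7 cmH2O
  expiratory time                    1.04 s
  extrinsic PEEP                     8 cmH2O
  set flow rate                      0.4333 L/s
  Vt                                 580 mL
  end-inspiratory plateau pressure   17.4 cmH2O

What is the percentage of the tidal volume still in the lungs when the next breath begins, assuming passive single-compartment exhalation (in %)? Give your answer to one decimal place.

R = (PIP − Pplat)/V̇ = (20.7 − 17.4) / 0.4333 = 3.3/0.4333 = 7.616 cmH2O·s/L.
C = Vt/(Pplat − PEEP) = 580.0 / (17.4 − 8) = 580.0/9.4 = 61.702 mL/cmH2O.
τ = R × C = 7.616 × 0.0617 L/cmH2O = 0.4699 s.
Fraction remaining at end-expiration = e^(−Te/τ) = e^(−1.04/0.4699) = 0.1093 → 10.93%.

10.9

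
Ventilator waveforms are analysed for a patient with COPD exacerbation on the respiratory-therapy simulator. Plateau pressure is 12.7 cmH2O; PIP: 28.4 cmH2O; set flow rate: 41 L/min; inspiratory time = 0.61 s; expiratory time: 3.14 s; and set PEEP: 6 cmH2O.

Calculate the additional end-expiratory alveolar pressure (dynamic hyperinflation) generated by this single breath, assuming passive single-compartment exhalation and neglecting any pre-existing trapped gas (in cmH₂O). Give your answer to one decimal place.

Flow: 41 L/min ÷ 60 = 0.6833 L/s.
Vt = flow × Ti = 0.6833 L/s × 0.61 s × 1000 mL/L = 416.81 mL.
R = (PIP − Pplat)/V̇ = (28.4 − 12.7) / 0.6833 = 15.7/0.6833 = 22.977 cmH2O·s/L.
C = Vt/(Pplat − PEEP) = 416.81 / (12.7 − 6) = 416.81/6.7 = 62.21 mL/cmH2O.
τ = R × C = 22.977 × 0.06221 L/cmH2O = 1.429 s.
Fraction remaining = e^(−Te/τ) = e^(−3.14/1.429) = 0.1111; trapped volume = 416.81 × 0.1111 = 46.308 mL.
Additional alveolar pressure from trapping ≈ V_trapped / C = 46.308 / 62.21 = 0.7444 cmH2O.

0.7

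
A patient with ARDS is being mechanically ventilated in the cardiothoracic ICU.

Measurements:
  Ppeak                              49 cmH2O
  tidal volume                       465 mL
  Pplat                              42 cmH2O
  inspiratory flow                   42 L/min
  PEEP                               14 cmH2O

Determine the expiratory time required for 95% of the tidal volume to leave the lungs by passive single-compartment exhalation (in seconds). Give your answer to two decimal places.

Flow: 42 L/min ÷ 60 = 0.7 L/s.
R = (PIP − Pplat)/V̇ = (49 − 42) / 0.7 = 7.0/0.7 = 10.0 cmH2O·s/L.
C = Vt/(Pplat − PEEP) = 465.0 / (42 − 14) = 465.0/28.0 = 16.607 mL/cmH2O.
τ = R × C = 10.0 × 0.01661 L/cmH2O = 0.1661 s.
t = −τ·ln(1 − 0.95) = −0.1661·ln(0.05) = 0.4976 s.

0.50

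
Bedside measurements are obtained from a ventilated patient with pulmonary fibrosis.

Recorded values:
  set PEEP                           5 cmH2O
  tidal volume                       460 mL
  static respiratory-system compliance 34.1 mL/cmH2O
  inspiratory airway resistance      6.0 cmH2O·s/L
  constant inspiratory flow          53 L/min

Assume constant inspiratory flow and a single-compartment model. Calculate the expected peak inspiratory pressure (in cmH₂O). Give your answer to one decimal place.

Flow: 53 L/min ÷ 60 = 0.8833 L/s.
Equation of motion (constant flow): PIP = Vt/C + R·V̇ + PEEP.
PIP = 460/34.1 + 6.0×0.8833 + 5 = 13.49 + 5.3 + 5 = 23.79 cmH2O.

23.8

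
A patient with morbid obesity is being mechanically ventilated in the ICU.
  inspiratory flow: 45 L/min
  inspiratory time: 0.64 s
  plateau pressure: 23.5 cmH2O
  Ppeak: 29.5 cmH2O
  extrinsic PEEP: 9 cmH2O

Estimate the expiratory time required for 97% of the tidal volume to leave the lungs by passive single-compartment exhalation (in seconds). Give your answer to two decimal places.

Flow: 45 L/min ÷ 60 = 0.75 L/s.
Vt = flow × Ti = 0.75 L/s × 0.64 s × 1000 mL/L = 480.0 mL.
R = (PIP − Pplat)/V̇ = (29.5 − 23.5) / 0.75 = 6.0/0.75 = 8.0 cmH2O·s/L.
C = Vt/(Pplat − PEEP) = 480.0 / (23.5 − 9) = 480.0/14.5 = 33.103 mL/cmH2O.
τ = R × C = 8.0 × 0.0331 L/cmH2O = 0.2648 s.
t = −τ·ln(1 − 0.97) = −0.2648·ln(0.03) = 0.9285 s.

0.93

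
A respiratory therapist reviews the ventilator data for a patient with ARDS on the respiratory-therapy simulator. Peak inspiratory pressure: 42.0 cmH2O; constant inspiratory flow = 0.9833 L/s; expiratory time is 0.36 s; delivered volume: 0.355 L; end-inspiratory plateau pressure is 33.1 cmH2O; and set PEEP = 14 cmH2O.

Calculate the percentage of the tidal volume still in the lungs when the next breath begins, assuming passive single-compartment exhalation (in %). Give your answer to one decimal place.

11.8

R = (PIP − Pplat)/V̇ = (42.0 − 33.1) / 0.9833 = 8.9/0.9833 = 9.051 cmH2O·s/L.
C = Vt/(Pplat − PEEP) = 355.0 / (33.1 − 14) = 355.0/19.1 = 18.586 mL/cmH2O.
τ = R × C = 9.051 × 0.01859 L/cmH2O = 0.1683 s.
Fraction remaining at end-expiration = e^(−Te/τ) = e^(−0.36/0.1683) = 0.1178 → 11.78%.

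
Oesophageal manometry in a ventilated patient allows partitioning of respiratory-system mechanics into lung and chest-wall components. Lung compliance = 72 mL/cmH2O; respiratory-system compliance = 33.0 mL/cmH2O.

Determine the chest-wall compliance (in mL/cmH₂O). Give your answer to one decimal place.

1/Ccw = 1/Crs − 1/CL.
1/Ccw = 1/33.0 − 1/72 = 0.01641.
Ccw = 60.938 mL/cmH2O.

60.9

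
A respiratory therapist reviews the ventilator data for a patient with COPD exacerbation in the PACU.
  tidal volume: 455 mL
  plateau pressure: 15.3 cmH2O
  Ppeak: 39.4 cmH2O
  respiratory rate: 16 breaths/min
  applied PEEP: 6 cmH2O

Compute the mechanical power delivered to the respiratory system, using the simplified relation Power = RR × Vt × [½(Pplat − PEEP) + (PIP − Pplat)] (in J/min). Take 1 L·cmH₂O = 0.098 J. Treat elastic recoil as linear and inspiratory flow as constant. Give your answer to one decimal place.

Per-breath work = Vt × [½(Pplat−PEEP) + (PIP−Pplat)] = 0.455 × [0.5×9.3 + 24.1] = 0.455 × 28.75 = 13.081 L·cmH2O.
Power = 16 × 13.081 = 209.3 L·cmH2O/min.
× 0.098 J/(L·cmH2O) → 20.511 J/min.

20.5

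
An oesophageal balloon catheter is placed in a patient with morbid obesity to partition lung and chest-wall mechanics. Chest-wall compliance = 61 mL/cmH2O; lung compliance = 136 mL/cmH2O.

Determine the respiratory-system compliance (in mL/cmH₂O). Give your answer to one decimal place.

42.1

Lung and chest wall are elastances in series: 1/Crs = 1/CL + 1/Ccw.
1/Crs = 1/136 + 1/61 = 0.02375.
Crs = 42.105 mL/cmH2O.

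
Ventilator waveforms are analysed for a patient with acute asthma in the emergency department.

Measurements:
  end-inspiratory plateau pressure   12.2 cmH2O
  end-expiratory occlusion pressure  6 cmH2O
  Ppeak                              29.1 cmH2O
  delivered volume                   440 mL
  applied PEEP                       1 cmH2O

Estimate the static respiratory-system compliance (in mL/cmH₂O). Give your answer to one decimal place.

71.0

End-expiratory occlusion gives total PEEP = 6 cmH2O (intrinsic PEEP = 6 − 1 = 5). Use total PEEP for the elastic gradient.
Cstat = Vt / (Pplat − PEEPtotal) = 440 / (12.2 − 6) = 440 / 6.2 = 70.968 mL/cmH2O.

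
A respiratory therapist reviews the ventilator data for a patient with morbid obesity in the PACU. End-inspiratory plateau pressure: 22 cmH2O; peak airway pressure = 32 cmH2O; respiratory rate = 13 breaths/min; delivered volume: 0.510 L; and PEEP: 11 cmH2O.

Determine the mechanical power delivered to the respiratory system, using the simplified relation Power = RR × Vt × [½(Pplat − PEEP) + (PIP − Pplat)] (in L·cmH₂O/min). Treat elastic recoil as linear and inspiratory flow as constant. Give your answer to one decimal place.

102.8

Per-breath work = Vt × [½(Pplat−PEEP) + (PIP−Pplat)] = 0.510 × [0.5×11.0 + 10.0] = 0.510 × 15.5 = 7.905 L·cmH2O.
Power = 13 × 7.905 = 102.77 L·cmH2O/min.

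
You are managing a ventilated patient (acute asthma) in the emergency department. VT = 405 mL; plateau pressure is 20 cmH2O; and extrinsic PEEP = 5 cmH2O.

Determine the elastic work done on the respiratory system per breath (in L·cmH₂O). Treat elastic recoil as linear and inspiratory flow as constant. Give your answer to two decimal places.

Elastic work ≈ ½ × (Pplat − PEEP) × Vt = 0.5 × (20 − 5) × 0.405 L = 0.5 × 15.0 × 0.405 = 3.038 L·cmH2O.

3.04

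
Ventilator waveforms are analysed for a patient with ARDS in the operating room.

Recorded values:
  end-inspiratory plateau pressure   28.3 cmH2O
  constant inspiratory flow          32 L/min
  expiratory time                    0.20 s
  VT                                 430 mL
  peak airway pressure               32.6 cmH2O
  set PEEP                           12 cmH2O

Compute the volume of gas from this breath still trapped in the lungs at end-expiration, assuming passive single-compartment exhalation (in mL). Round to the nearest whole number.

Flow: 32 L/min ÷ 60 = 0.5333 L/s.
R = (PIP − Pplat)/V̇ = (32.6 − 28.3) / 0.5333 = 4.3/0.5333 = 8.063 cmH2O·s/L.
C = Vt/(Pplat − PEEP) = 430.0 / (28.3 − 12) = 430.0/16.3 = 26.38 mL/cmH2O.
τ = R × C = 8.063 × 0.02638 L/cmH2O = 0.2127 s.
Fraction remaining = e^(−Te/τ) = e^(−0.20/0.2127) = 0.3905.
Trapped volume = 430.0 × 0.3905 = 167.92 mL.

168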